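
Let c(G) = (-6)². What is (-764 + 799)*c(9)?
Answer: 1260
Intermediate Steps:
c(G) = 36
(-764 + 799)*c(9) = (-764 + 799)*36 = 35*36 = 1260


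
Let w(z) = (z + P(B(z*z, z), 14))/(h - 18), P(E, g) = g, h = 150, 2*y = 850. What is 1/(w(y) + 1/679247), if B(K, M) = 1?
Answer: 89660604/298189565 ≈ 0.30068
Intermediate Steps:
y = 425 (y = (½)*850 = 425)
w(z) = 7/66 + z/132 (w(z) = (z + 14)/(150 - 18) = (14 + z)/132 = (14 + z)*(1/132) = 7/66 + z/132)
1/(w(y) + 1/679247) = 1/((7/66 + (1/132)*425) + 1/679247) = 1/((7/66 + 425/132) + 1/679247) = 1/(439/132 + 1/679247) = 1/(298189565/89660604) = 89660604/298189565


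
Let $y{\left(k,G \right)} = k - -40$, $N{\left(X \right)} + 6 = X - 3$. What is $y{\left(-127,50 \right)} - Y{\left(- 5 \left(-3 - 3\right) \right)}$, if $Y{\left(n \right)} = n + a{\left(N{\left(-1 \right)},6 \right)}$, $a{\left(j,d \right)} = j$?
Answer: $-107$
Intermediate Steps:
$N{\left(X \right)} = -9 + X$ ($N{\left(X \right)} = -6 + \left(X - 3\right) = -6 + \left(-3 + X\right) = -9 + X$)
$Y{\left(n \right)} = -10 + n$ ($Y{\left(n \right)} = n - 10 = -10 + n$)
$y{\left(k,G \right)} = 40 + k$ ($y{\left(k,G \right)} = k + 40 = 40 + k$)
$y{\left(-127,50 \right)} - Y{\left(- 5 \left(-3 - 3\right) \right)} = \left(40 - 127\right) - \left(-10 - 5 \left(-3 - 3\right)\right) = -87 - \left(-10 - -30\right) = -87 - \left(-10 + 30\right) = -87 - 20 = -107$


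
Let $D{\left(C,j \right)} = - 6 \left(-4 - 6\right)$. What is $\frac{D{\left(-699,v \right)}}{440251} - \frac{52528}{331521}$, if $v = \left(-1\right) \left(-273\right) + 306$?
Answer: $- \frac{23105613268}{145952451771} \approx -0.15831$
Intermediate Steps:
$v = 579$ ($v = 273 + 306 = 579$)
$D{\left(C,j \right)} = 60$ ($D{\left(C,j \right)} = \left(-6\right) \left(-10\right) = 60$)
$\frac{D{\left(-699,v \right)}}{440251} - \frac{52528}{331521} = \frac{60}{440251} - \frac{52528}{331521} = - \frac{23105613268}{145952451771}$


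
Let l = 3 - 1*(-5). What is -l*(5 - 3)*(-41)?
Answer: 656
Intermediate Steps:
l = 8 (l = 3 + 5 = 8)
-l*(5 - 3)*(-41) = -8*(5 - 3)*(-41) = -8*2*(-41) = -16*(-41) = -1*(-656) = 656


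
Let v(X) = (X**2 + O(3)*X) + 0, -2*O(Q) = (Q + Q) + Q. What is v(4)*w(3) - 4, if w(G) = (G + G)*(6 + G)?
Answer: -112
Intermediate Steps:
O(Q) = -3*Q/2 (O(Q) = -((Q + Q) + Q)/2 = -(2*Q + Q)/2 = -3*Q/2)
w(G) = 2*G*(6 + G) (w(G) = (2*G)*(6 + G) = 2*G*(6 + G))
v(X) = X**2 - 9*X/2 (v(X) = (X**2 + (-3/2*3)*X) + 0 = (X**2 - 9*X/2) + 0 = X**2 - 9*X/2)
v(4)*w(3) - 4 = ((1/2)*4*(-9 + 2*4))*(2*3*(6 + 3)) - 4 = ((1/2)*4*(-9 + 8))*(2*3*9) - 4 = ((1/2)*4*(-1))*54 - 4 = -2*54 - 4 = -108 - 4 = -112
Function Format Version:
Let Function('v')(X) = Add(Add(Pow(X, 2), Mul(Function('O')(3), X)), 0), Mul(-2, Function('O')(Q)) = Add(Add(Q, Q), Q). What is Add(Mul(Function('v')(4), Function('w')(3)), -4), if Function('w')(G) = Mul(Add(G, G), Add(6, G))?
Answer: -112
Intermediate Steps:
Function('O')(Q) = Mul(Rational(-3, 2), Q) (Function('O')(Q) = Mul(Rational(-1, 2), Add(Add(Q, Q), Q)) = Mul(Rational(-1, 2), Add(Mul(2, Q), Q)) = Mul(Rational(-1, 2), Mul(3, Q)) = Mul(Rational(-3, 2), Q))
Function('w')(G) = Mul(2, G, Add(6, G)) (Function('w')(G) = Mul(Mul(2, G), Add(6, G)) = Mul(2, G, Add(6, G)))
Function('v')(X) = Add(Pow(X, 2), Mul(Rational(-9, 2), X)) (Function('v')(X) = Add(Add(Pow(X, 2), Mul(Mul(Rational(-3, 2), 3), X)), 0) = Add(Add(Pow(X, 2), Mul(Rational(-9, 2), X)), 0) = Add(Pow(X, 2), Mul(Rational(-9, 2), X)))
Add(Mul(Function('v')(4), Function('w')(3)), -4) = Add(Mul(Mul(Rational(1, 2), 4, Add(-9, Mul(2, 4))), Mul(2, 3, Add(6, 3))), -4) = Add(Mul(Mul(Rational(1, 2), 4, Add(-9, 8)), Mul(2, 3, 9)), -4) = Add(Mul(Mul(Rational(1, 2), 4, -1), 54), -4) = Add(Mul(-2, 54), -4) = Add(-108, -4) = -112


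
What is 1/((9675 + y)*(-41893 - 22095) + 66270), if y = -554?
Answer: -1/583568278 ≈ -1.7136e-9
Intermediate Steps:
1/((9675 + y)*(-41893 - 22095) + 66270) = 1/((9675 - 554)*(-41893 - 22095) + 66270) = 1/(9121*(-63988) + 66270) = 1/(-583634548 + 66270) = 1/(-583568278) = -1/583568278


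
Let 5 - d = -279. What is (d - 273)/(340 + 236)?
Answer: 11/576 ≈ 0.019097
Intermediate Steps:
d = 284 (d = 5 - 1*(-279) = 5 + 279 = 284)
(d - 273)/(340 + 236) = (284 - 273)/(340 + 236) = 11/576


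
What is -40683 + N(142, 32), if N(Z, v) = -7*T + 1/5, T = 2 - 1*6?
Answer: -203274/5 ≈ -40655.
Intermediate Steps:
T = -4 (T = 2 - 6 = -4)
N(Z, v) = 141/5 (N(Z, v) = -7*(-4) + 1/5 = 28 + ⅕ = 141/5)
-40683 + N(142, 32) = -40683 + 141/5 = -203274/5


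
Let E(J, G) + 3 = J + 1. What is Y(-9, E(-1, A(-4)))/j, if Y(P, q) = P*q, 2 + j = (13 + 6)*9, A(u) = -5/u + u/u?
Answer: 27/169 ≈ 0.15976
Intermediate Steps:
A(u) = 1 - 5/u (A(u) = -5/u + 1 = 1 - 5/u)
j = 169 (j = -2 + (13 + 6)*9 = -2 + 19*9 = -2 + 171 = 169)
E(J, G) = -2 + J (E(J, G) = -3 + (J + 1) = -3 + (1 + J) = -2 + J)
Y(-9, E(-1, A(-4)))/j = -9*(-2 - 1)/169 = -9*(-3)*(1/169) = 27*(1/169) = 27/169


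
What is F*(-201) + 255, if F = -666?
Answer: 134121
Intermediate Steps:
F*(-201) + 255 = -666*(-201) + 255 = 133866 + 255 = 134121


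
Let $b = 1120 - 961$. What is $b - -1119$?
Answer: $1278$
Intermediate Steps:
$b = 159$
$b - -1119 = 159 - -1119 = 159 + \left(-1032 + 2151\right) = 159 + 1119 = 1278$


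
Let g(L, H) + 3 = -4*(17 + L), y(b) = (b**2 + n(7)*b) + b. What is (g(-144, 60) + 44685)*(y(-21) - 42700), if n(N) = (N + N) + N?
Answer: -1930561990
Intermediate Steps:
n(N) = 3*N (n(N) = 2*N + N = 3*N)
y(b) = b**2 + 22*b (y(b) = (b**2 + (3*7)*b) + b = (b**2 + 21*b) + b = b**2 + 22*b)
g(L, H) = -71 - 4*L (g(L, H) = -3 - 4*(17 + L) = -3 + (-68 - 4*L) = -71 - 4*L)
(g(-144, 60) + 44685)*(y(-21) - 42700) = ((-71 - 4*(-144)) + 44685)*(-21*(22 - 21) - 42700) = ((-71 + 576) + 44685)*(-21*1 - 42700) = (505 + 44685)*(-21 - 42700) = 45190*(-42721) = -1930561990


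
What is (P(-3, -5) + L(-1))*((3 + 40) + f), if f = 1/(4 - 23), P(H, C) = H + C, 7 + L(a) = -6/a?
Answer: -7344/19 ≈ -386.53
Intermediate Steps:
L(a) = -7 - 6/a
P(H, C) = C + H
f = -1/19 (f = 1/(-19) = -1/19 ≈ -0.052632)
(P(-3, -5) + L(-1))*((3 + 40) + f) = ((-5 - 3) + (-7 - 6/(-1)))*((3 + 40) - 1/19) = (-8 + (-7 - 6*(-1)))*(43 - 1/19) = (-8 + (-7 + 6))*(816/19) = (-8 - 1)*(816/19) = -9*816/19 = -7344/19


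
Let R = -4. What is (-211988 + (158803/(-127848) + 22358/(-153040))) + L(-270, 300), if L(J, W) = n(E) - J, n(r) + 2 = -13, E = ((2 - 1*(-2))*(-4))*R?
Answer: -129461404894127/611433060 ≈ -2.1173e+5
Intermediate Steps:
E = 64 (E = ((2 - 1*(-2))*(-4))*(-4) = ((2 + 2)*(-4))*(-4) = (4*(-4))*(-4) = -16*(-4) = 64)
n(r) = -15 (n(r) = -2 - 13 = -15)
L(J, W) = -15 - J
(-211988 + (158803/(-127848) + 22358/(-153040))) + L(-270, 300) = (-211988 + (158803/(-127848) + 22358/(-153040))) + (-15 - 1*(-270)) = (-211988 + (158803*(-1/127848) + 22358*(-1/153040))) + (-15 + 270) = (-211988 + (-158803/127848 - 11179/76520)) + 255 = (-211988 - 848801147/611433060) + 255 = -129617320324427/611433060 + 255 = -129461404894127/611433060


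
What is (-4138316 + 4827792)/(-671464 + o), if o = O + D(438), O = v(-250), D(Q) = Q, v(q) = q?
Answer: -172369/167819 ≈ -1.0271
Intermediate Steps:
O = -250
o = 188 (o = -250 + 438 = 188)
(-4138316 + 4827792)/(-671464 + o) = (-4138316 + 4827792)/(-671464 + 188) = 689476/(-671276) = 689476*(-1/671276) = -172369/167819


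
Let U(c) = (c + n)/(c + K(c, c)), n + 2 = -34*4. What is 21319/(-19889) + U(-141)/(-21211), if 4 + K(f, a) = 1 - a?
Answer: -454046986/421865579 ≈ -1.0763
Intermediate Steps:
K(f, a) = -3 - a (K(f, a) = -4 + (1 - a) = -3 - a)
n = -138 (n = -2 - 34*4 = -2 - 136 = -138)
U(c) = 46 - c/3 (U(c) = (c - 138)/(c + (-3 - c)) = (-138 + c)/(-3) = (-138 + c)*(-1/3) = 46 - c/3)
21319/(-19889) + U(-141)/(-21211) = 21319/(-19889) + (46 - 1/3*(-141))/(-21211) = 21319*(-1/19889) + (46 + 47)*(-1/21211) = -21319/19889 + 93*(-1/21211) = -21319/19889 - 93/21211 = -454046986/421865579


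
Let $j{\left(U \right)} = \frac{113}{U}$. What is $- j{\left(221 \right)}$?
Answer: $- \frac{113}{221} \approx -0.51131$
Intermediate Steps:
$- j{\left(221 \right)} = - \frac{113}{221}$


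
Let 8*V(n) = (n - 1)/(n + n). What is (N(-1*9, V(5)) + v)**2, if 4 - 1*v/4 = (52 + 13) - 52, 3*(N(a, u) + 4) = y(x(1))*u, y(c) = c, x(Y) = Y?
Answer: 5755201/3600 ≈ 1598.7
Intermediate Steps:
V(n) = (-1 + n)/(16*n) (V(n) = ((n - 1)/(n + n))/8 = ((-1 + n)/((2*n)))/8 = ((-1 + n)*(1/(2*n)))/8 = ((-1 + n)/(2*n))/8 = (-1 + n)/(16*n))
N(a, u) = -4 + u/3 (N(a, u) = -4 + (1*u)/3 = -4 + u/3)
v = -36 (v = 16 - 4*((52 + 13) - 52) = 16 - 4*(65 - 52) = 16 - 4*13 = 16 - 52 = -36)
(N(-1*9, V(5)) + v)**2 = ((-4 + ((1/16)*(-1 + 5)/5)/3) - 36)**2 = ((-4 + ((1/16)*(1/5)*4)/3) - 36)**2 = ((-4 + (1/3)*(1/20)) - 36)**2 = ((-4 + 1/60) - 36)**2 = (-239/60 - 36)**2 = (-2399/60)**2 = 5755201/3600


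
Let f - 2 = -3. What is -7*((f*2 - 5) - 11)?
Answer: 126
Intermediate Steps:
f = -1 (f = 2 - 3 = -1)
-7*((f*2 - 5) - 11) = -7*((-1*2 - 5) - 11) = -7*((-2 - 5) - 11) = -7*(-7 - 11) = -7*(-18) = 126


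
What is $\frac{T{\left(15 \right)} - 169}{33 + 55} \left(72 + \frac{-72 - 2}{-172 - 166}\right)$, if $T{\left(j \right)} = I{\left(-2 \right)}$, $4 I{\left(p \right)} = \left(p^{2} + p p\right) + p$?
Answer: $- \frac{4088675}{29744} \approx -137.46$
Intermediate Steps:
$I{\left(p \right)} = \frac{p^{2}}{2} + \frac{p}{4}$ ($I{\left(p \right)} = \frac{\left(p^{2} + p p\right) + p}{4} = \frac{\left(p^{2} + p^{2}\right) + p}{4} = \frac{2 p^{2} + p}{4} = \frac{p + 2 p^{2}}{4} = \frac{p^{2}}{2} + \frac{p}{4}$)
$T{\left(j \right)} = \frac{3}{2}$ ($T{\left(j \right)} = \frac{1}{4} \left(-2\right) \left(1 + 2 \left(-2\right)\right) = \frac{1}{4} \left(-2\right) \left(1 - 4\right) = \frac{1}{4} \left(-2\right) \left(-3\right) = \frac{3}{2}$)
$\frac{T{\left(15 \right)} - 169}{33 + 55} \left(72 + \frac{-72 - 2}{-172 - 166}\right) = \frac{\frac{3}{2} - 169}{33 + 55} \left(72 + \frac{-72 - 2}{-172 - 166}\right) = - \frac{335}{2 \cdot 88} \left(72 - \frac{74}{-338}\right) = \left(- \frac{335}{2}\right) \frac{1}{88} \left(72 - - \frac{37}{169}\right) = - \frac{335 \left(72 + \frac{37}{169}\right)}{176} = \left(- \frac{335}{176}\right) \frac{12205}{169} = - \frac{4088675}{29744}$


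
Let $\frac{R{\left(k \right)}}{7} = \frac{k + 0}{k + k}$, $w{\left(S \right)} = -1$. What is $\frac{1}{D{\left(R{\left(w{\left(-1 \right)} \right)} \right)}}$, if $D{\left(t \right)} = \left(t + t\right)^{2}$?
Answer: $\frac{1}{49} \approx 0.020408$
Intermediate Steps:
$R{\left(k \right)} = \frac{7}{2}$ ($R{\left(k \right)} = 7 \frac{k + 0}{k + k} = 7 \frac{k}{2 k} = 7 k \frac{1}{2 k} = 7 \cdot \frac{1}{2} = \frac{7}{2}$)
$D{\left(t \right)} = 4 t^{2}$ ($D{\left(t \right)} = \left(2 t\right)^{2} = 4 t^{2}$)
$\frac{1}{D{\left(R{\left(w{\left(-1 \right)} \right)} \right)}} = \frac{1}{4 \left(\frac{7}{2}\right)^{2}} = \frac{1}{4 \cdot \frac{49}{4}} = \frac{1}{49}$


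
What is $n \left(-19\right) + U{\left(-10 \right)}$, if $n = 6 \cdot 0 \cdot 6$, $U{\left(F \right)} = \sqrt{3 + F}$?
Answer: $i \sqrt{7} \approx 2.6458 i$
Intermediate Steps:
$n = 0$ ($n = 0 \cdot 6 = 0$)
$n \left(-19\right) + U{\left(-10 \right)} = 0 \left(-19\right) + \sqrt{3 - 10} = 0 + \sqrt{-7} = 0 + i \sqrt{7} = i \sqrt{7}$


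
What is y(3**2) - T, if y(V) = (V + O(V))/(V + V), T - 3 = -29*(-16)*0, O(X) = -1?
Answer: -23/9 ≈ -2.5556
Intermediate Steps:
T = 3 (T = 3 - 29*(-16)*0 = 3 + 464*0 = 3 + 0 = 3)
y(V) = (-1 + V)/(2*V) (y(V) = (V - 1)/(V + V) = (-1 + V)/((2*V)) = (-1 + V)*(1/(2*V)) = (-1 + V)/(2*V))
y(3**2) - T = (-1 + 3**2)/(2*(3**2)) - 1*3 = (1/2)*(-1 + 9)/9 - 3 = (1/2)*(1/9)*8 - 3 = 4/9 - 3 = -23/9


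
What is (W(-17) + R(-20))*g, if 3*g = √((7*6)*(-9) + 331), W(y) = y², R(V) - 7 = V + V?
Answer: 256*I*√47/3 ≈ 585.02*I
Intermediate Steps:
R(V) = 7 + 2*V (R(V) = 7 + (V + V) = 7 + 2*V)
g = I*√47/3 (g = √((7*6)*(-9) + 331)/3 = √(42*(-9) + 331)/3 = √(-378 + 331)/3 = √(-47)/3 = (I*√47)/3 = I*√47/3 ≈ 2.2852*I)
(W(-17) + R(-20))*g = ((-17)² + (7 + 2*(-20)))*(I*√47/3) = (289 + (7 - 40))*(I*√47/3) = (289 - 33)*(I*√47/3) = 256*(I*√47/3) = 256*I*√47/3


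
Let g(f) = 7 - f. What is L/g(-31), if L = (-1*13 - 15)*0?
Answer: 0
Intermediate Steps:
L = 0 (L = (-13 - 15)*0 = -28*0 = 0)
L/g(-31) = 0/(7 - 1*(-31)) = 0/(7 + 31) = 0/38 = 0*(1/38) = 0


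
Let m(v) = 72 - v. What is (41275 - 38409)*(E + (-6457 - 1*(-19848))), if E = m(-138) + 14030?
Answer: 79190446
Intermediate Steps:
E = 14240 (E = (72 - 1*(-138)) + 14030 = (72 + 138) + 14030 = 210 + 14030 = 14240)
(41275 - 38409)*(E + (-6457 - 1*(-19848))) = (41275 - 38409)*(14240 + (-6457 - 1*(-19848))) = 2866*(14240 + (-6457 + 19848)) = 2866*(14240 + 13391) = 2866*27631 = 79190446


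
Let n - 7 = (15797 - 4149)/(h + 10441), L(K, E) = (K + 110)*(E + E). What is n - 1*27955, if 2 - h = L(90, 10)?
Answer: -180057316/6443 ≈ -27946.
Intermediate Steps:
L(K, E) = 2*E*(110 + K) (L(K, E) = (110 + K)*(2*E) = 2*E*(110 + K))
h = -3998 (h = 2 - 2*10*(110 + 90) = 2 - 2*10*200 = 2 - 1*4000 = 2 - 4000 = -3998)
n = 56749/6443 (n = 7 + (15797 - 4149)/(-3998 + 10441) = 7 + 11648/6443 = 56749/6443 ≈ 8.8078)
n - 1*27955 = 56749/6443 - 1*27955 = 56749/6443 - 27955 = -180057316/6443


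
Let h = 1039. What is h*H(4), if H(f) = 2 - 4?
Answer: -2078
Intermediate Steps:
H(f) = -2
h*H(4) = 1039*(-2) = -2078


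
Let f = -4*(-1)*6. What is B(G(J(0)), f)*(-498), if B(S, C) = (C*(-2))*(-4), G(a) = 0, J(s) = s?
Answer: -95616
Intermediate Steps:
f = 24 (f = 4*6 = 24)
B(S, C) = 8*C (B(S, C) = -2*C*(-4) = 8*C)
B(G(J(0)), f)*(-498) = (8*24)*(-498) = 192*(-498) = -95616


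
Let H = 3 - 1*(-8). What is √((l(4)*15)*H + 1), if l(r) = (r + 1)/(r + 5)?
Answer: √834/3 ≈ 9.6264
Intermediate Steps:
H = 11 (H = 3 + 8 = 11)
l(r) = (1 + r)/(5 + r)
√((l(4)*15)*H + 1) = √((((1 + 4)/(5 + 4))*15)*11 + 1) = √(((5/9)*15)*11 + 1) = √((25/3)*11 + 1) = √(275/3 + 1) = √(278/3) = √834/3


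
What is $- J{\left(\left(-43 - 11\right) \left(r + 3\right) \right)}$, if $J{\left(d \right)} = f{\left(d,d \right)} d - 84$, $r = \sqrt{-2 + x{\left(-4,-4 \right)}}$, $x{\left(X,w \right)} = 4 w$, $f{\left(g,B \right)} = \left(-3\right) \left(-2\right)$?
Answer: $1056 + 972 i \sqrt{2} \approx 1056.0 + 1374.6 i$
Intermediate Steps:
$f{\left(g,B \right)} = 6$
$r = 3 i \sqrt{2}$ ($r = \sqrt{-2 + 4 \left(-4\right)} = \sqrt{-2 - 16} = \sqrt{-18} = 3 i \sqrt{2} \approx 4.2426 i$)
$J{\left(d \right)} = -84 + 6 d$ ($J{\left(d \right)} = 6 d - 84 = -84 + 6 d$)
$- J{\left(\left(-43 - 11\right) \left(r + 3\right) \right)} = - (-84 + 6 \left(-43 - 11\right) \left(3 i \sqrt{2} + 3\right)) = - (-84 + 6 \left(- 54 \left(3 + 3 i \sqrt{2}\right)\right)) = - (-84 + 6 \left(-162 - 162 i \sqrt{2}\right)) = - (-84 - \left(972 + 972 i \sqrt{2}\right)) = - (-1056 - 972 i \sqrt{2}) = 1056 + 972 i \sqrt{2}$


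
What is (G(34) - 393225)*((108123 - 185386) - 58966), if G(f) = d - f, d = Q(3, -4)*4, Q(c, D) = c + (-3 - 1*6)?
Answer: 53576549807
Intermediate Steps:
Q(c, D) = -9 + c (Q(c, D) = c + (-3 - 6) = c - 9 = -9 + c)
d = -24 (d = (-9 + 3)*4 = -6*4 = -24)
G(f) = -24 - f
(G(34) - 393225)*((108123 - 185386) - 58966) = ((-24 - 1*34) - 393225)*((108123 - 185386) - 58966) = ((-24 - 34) - 393225)*(-77263 - 58966) = (-58 - 393225)*(-136229) = -393283*(-136229) = 53576549807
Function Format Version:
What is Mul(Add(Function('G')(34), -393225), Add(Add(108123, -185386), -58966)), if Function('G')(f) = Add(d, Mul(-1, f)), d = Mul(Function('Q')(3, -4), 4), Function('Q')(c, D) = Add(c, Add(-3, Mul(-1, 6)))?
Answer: 53576549807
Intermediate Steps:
Function('Q')(c, D) = Add(-9, c) (Function('Q')(c, D) = Add(c, Add(-3, -6)) = Add(c, -9) = Add(-9, c))
d = -24 (d = Mul(Add(-9, 3), 4) = Mul(-6, 4) = -24)
Function('G')(f) = Add(-24, Mul(-1, f))
Mul(Add(Function('G')(34), -393225), Add(Add(108123, -185386), -58966)) = Mul(Add(Add(-24, Mul(-1, 34)), -393225), Add(Add(108123, -185386), -58966)) = Mul(Add(Add(-24, -34), -393225), Add(-77263, -58966)) = Mul(Add(-58, -393225), -136229) = Mul(-393283, -136229) = 53576549807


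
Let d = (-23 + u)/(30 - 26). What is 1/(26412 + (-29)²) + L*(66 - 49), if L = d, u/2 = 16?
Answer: 4169713/109012 ≈ 38.250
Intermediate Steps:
u = 32 (u = 2*16 = 32)
d = 9/4 (d = (-23 + 32)/(30 - 26) = 9/4 ≈ 2.2500)
L = 9/4 ≈ 2.2500
1/(26412 + (-29)²) + L*(66 - 49) = 1/(26412 + (-29)²) + 9*(66 - 49)/4 = 1/(26412 + 841) + (9/4)*17 = 1/27253 + 153/4 = 4169713/109012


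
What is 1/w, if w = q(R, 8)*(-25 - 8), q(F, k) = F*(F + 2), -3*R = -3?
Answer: -1/99 ≈ -0.010101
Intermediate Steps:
R = 1 (R = -1/3*(-3) = 1)
q(F, k) = F*(2 + F)
w = -99 (w = (1*(2 + 1))*(-25 - 8) = (1*3)*(-33) = 3*(-33) = -99)
1/w = 1/(-99) = -1/99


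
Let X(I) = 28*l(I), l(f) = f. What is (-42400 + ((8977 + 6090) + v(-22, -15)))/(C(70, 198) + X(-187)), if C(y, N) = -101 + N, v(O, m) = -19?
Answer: 27352/5139 ≈ 5.3224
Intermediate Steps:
X(I) = 28*I
(-42400 + ((8977 + 6090) + v(-22, -15)))/(C(70, 198) + X(-187)) = (-42400 + ((8977 + 6090) - 19))/((-101 + 198) + 28*(-187)) = (-42400 + (15067 - 19))/(97 - 5236) = (-42400 + 15048)/(-5139) = -27352*(-1/5139) = 27352/5139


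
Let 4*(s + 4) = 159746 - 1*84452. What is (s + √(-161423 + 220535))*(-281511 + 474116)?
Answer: 7249459595/2 + 1155630*√1642 ≈ 3.6716e+9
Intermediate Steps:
s = 37639/2 (s = -4 + (159746 - 1*84452)/4 = -4 + (159746 - 84452)/4 = -4 + (¼)*75294 = -4 + 37647/2 = 37639/2 ≈ 18820.)
(s + √(-161423 + 220535))*(-281511 + 474116) = (37639/2 + √(-161423 + 220535))*(-281511 + 474116) = (37639/2 + √59112)*192605 = (37639/2 + 6*√1642)*192605 = 7249459595/2 + 1155630*√1642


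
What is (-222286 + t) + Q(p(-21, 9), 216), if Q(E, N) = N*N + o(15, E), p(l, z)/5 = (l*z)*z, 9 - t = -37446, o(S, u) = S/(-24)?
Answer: -1105405/8 ≈ -1.3818e+5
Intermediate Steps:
o(S, u) = -S/24 (o(S, u) = S*(-1/24) = -S/24)
t = 37455 (t = 9 - 1*(-37446) = 9 + 37446 = 37455)
p(l, z) = 5*l*z² (p(l, z) = 5*((l*z)*z) = 5*(l*z²) = 5*l*z²)
Q(E, N) = -5/8 + N² (Q(E, N) = N*N - 1/24*15 = N² - 5/8 = -5/8 + N²)
(-222286 + t) + Q(p(-21, 9), 216) = (-222286 + 37455) + (-5/8 + 216²) = -184831 + (-5/8 + 46656) = -184831 + 373243/8 = -1105405/8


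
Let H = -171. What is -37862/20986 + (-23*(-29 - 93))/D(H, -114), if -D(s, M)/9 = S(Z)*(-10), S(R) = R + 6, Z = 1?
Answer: 1251202/472185 ≈ 2.6498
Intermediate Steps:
S(R) = 6 + R
D(s, M) = 630 (D(s, M) = -9*(6 + 1)*(-10) = -63*(-10) = -9*(-70) = 630)
-37862/20986 + (-23*(-29 - 93))/D(H, -114) = -37862/20986 - 23*(-29 - 93)/630 = -37862*1/20986 - 23*(-122)*(1/630) = -18931/10493 + 2806*(1/630) = -18931/10493 + 1403/315 = 1251202/472185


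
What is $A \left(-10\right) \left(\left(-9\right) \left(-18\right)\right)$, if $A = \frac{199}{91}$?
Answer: $- \frac{322380}{91} \approx -3542.6$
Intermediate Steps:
$A = \frac{199}{91}$ ($A = 199 \cdot \frac{1}{91} = \frac{199}{91} \approx 2.1868$)
$A \left(-10\right) \left(\left(-9\right) \left(-18\right)\right) = \frac{199}{91} \left(-10\right) \left(\left(-9\right) \left(-18\right)\right) = \left(- \frac{1990}{91}\right) 162 = - \frac{322380}{91}$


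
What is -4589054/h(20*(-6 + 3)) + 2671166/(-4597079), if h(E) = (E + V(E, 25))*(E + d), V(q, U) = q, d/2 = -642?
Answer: -10763524712873/370708450560 ≈ -29.035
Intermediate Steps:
d = -1284 (d = 2*(-642) = -1284)
h(E) = 2*E*(-1284 + E) (h(E) = (E + E)*(E - 1284) = (2*E)*(-1284 + E) = 2*E*(-1284 + E))
-4589054/h(20*(-6 + 3)) + 2671166/(-4597079) = -4589054*1/(40*(-1284 + 20*(-6 + 3))*(-6 + 3)) + 2671166/(-4597079) = -4589054*(-1/(120*(-1284 + 20*(-3)))) + 2671166*(-1/4597079) = -4589054*(-1/(120*(-1284 - 60))) - 2671166/4597079 = -4589054/(2*(-60)*(-1344)) - 2671166/4597079 = -4589054/161280 - 2671166/4597079 = -4589054*1/161280 - 2671166/4597079 = -2294527/80640 - 2671166/4597079 = -10763524712873/370708450560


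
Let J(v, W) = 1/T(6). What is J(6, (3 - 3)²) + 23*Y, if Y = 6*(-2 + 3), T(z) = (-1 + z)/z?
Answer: 696/5 ≈ 139.20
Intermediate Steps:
T(z) = (-1 + z)/z
J(v, W) = 6/5 (J(v, W) = 1/((-1 + 6)/6) = 1/((⅙)*5) = 1/(⅚) = 6/5)
Y = 6 (Y = 6*1 = 6)
J(6, (3 - 3)²) + 23*Y = 6/5 + 23*6 = 6/5 + 138 = 696/5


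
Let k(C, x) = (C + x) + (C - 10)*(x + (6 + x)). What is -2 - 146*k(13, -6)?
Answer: 1604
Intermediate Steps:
k(C, x) = C + x + (-10 + C)*(6 + 2*x) (k(C, x) = (C + x) + (-10 + C)*(6 + 2*x) = C + x + (-10 + C)*(6 + 2*x))
-2 - 146*k(13, -6) = -2 - 146*(-60 - 19*(-6) + 7*13 + 2*13*(-6)) = -2 - 146*(-60 + 114 + 91 - 156) = -2 - 146*(-11) = -2 + 1606 = 1604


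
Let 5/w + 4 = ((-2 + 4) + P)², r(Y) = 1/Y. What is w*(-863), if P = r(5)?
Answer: -107875/21 ≈ -5136.9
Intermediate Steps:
P = ⅕ (P = 1/5 = ⅕ ≈ 0.20000)
w = 125/21 (w = 5/(-4 + ((-2 + 4) + ⅕)²) = 5/(-4 + (2 + ⅕)²) = 5/(-4 + (11/5)²) = 5/(-4 + 121/25) = 5/(21/25) = 5*(25/21) = 125/21 ≈ 5.9524)
w*(-863) = (125/21)*(-863) = -107875/21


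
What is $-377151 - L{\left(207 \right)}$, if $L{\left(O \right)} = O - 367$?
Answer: $-376991$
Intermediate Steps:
$L{\left(O \right)} = -367 + O$
$-377151 - L{\left(207 \right)} = -377151 - \left(-367 + 207\right) = -377151 - -160 = -377151 + 160 = -376991$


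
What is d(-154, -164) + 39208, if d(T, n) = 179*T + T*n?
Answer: 36898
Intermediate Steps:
d(-154, -164) + 39208 = -154*(179 - 164) + 39208 = -154*15 + 39208 = -2310 + 39208 = 36898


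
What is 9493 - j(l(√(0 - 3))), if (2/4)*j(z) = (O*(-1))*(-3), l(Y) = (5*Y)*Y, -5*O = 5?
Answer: 9499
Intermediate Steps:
O = -1 (O = -⅕*5 = -1)
l(Y) = 5*Y²
j(z) = -6 (j(z) = 2*(-1*(-1)*(-3)) = 2*(1*(-3)) = 2*(-3) = -6)
9493 - j(l(√(0 - 3))) = 9493 - 1*(-6) = 9493 + 6 = 9499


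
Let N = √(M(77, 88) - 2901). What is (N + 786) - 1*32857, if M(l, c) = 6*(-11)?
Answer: -32071 + I*√2967 ≈ -32071.0 + 54.47*I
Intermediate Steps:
M(l, c) = -66
N = I*√2967 (N = √(-66 - 2901) = √(-2967) = I*√2967 ≈ 54.47*I)
(N + 786) - 1*32857 = (I*√2967 + 786) - 1*32857 = (786 + I*√2967) - 32857 = -32071 + I*√2967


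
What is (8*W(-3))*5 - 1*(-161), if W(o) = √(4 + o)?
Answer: 201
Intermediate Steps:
(8*W(-3))*5 - 1*(-161) = (8*√(4 - 3))*5 - 1*(-161) = (8*√1)*5 + 161 = (8*1)*5 + 161 = 8*5 + 161 = 40 + 161 = 201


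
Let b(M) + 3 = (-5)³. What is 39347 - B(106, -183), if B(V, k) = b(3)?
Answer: 39475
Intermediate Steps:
b(M) = -128 (b(M) = -3 + (-5)³ = -3 - 125 = -128)
B(V, k) = -128
39347 - B(106, -183) = 39347 - 1*(-128) = 39347 + 128 = 39475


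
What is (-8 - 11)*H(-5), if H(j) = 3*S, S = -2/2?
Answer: 57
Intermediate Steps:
S = -1 (S = -2*1/2 = -1)
H(j) = -3 (H(j) = 3*(-1) = -3)
(-8 - 11)*H(-5) = (-8 - 11)*(-3) = -19*(-3) = 57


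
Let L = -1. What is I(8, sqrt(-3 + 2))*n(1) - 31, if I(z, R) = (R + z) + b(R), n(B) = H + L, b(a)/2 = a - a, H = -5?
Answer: -79 - 6*I ≈ -79.0 - 6.0*I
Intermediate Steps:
b(a) = 0 (b(a) = 2*(a - a) = 2*0 = 0)
n(B) = -6 (n(B) = -5 - 1 = -6)
I(z, R) = R + z (I(z, R) = (R + z) + 0 = R + z)
I(8, sqrt(-3 + 2))*n(1) - 31 = (sqrt(-3 + 2) + 8)*(-6) - 31 = (sqrt(-1) + 8)*(-6) - 31 = (I + 8)*(-6) - 31 = (8 + I)*(-6) - 31 = (-48 - 6*I) - 31 = -79 - 6*I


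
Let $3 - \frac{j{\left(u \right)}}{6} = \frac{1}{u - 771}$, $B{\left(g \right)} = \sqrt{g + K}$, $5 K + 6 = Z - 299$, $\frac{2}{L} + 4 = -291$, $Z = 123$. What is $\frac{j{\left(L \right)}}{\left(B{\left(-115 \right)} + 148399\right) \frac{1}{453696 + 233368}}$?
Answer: $\frac{348006503489264480}{4174081443927769} - \frac{469014620704 i \sqrt{3785}}{4174081443927769} \approx 83.373 - 0.0069129 i$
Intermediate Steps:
$L = - \frac{2}{295}$ ($L = \frac{2}{-4 - 291} = \frac{2}{-295} = 2 \left(- \frac{1}{295}\right) = - \frac{2}{295} \approx -0.0067797$)
$K = - \frac{182}{5}$ ($K = - \frac{6}{5} + \frac{123 - 299}{5} = - \frac{6}{5} + \frac{1}{5} \left(-176\right) = - \frac{6}{5} - \frac{176}{5} = - \frac{182}{5} \approx -36.4$)
$B{\left(g \right)} = \sqrt{- \frac{182}{5} + g}$ ($B{\left(g \right)} = \sqrt{g - \frac{182}{5}} = \sqrt{- \frac{182}{5} + g}$)
$j{\left(u \right)} = 18 - \frac{6}{-771 + u}$ ($j{\left(u \right)} = 18 - \frac{6}{u - 771} = 18 - \frac{6}{-771 + u}$)
$\frac{j{\left(L \right)}}{\left(B{\left(-115 \right)} + 148399\right) \frac{1}{453696 + 233368}} = \frac{6 \frac{1}{-771 - \frac{2}{295}} \left(-2314 + 3 \left(- \frac{2}{295}\right)\right)}{\left(\frac{\sqrt{-910 + 25 \left(-115\right)}}{5} + 148399\right) \frac{1}{453696 + 233368}} = \frac{6 \frac{1}{- \frac{227447}{295}} \left(-2314 - \frac{6}{295}\right)}{\left(\frac{\sqrt{-910 - 2875}}{5} + 148399\right) \frac{1}{687064}} = \frac{6 \left(- \frac{295}{227447}\right) \left(- \frac{682636}{295}\right)}{\left(\frac{\sqrt{-3785}}{5} + 148399\right) \frac{1}{687064}} = \frac{4095816}{227447 \left(\frac{i \sqrt{3785}}{5} + 148399\right) \frac{1}{687064}} = \frac{4095816}{227447 \left(148399 + \frac{i \sqrt{3785}}{5}\right) \frac{1}{687064}} = \frac{4095816}{227447 \left(\frac{148399}{687064} + \frac{i \sqrt{3785}}{3435320}\right)}$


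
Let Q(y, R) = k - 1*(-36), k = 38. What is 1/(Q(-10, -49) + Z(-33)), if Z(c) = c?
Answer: 1/41 ≈ 0.024390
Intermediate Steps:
Q(y, R) = 74 (Q(y, R) = 38 - 1*(-36) = 38 + 36 = 74)
1/(Q(-10, -49) + Z(-33)) = 1/(74 - 33) = 1/41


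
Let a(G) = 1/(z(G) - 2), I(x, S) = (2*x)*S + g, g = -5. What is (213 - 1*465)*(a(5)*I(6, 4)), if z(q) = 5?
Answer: -3612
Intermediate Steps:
I(x, S) = -5 + 2*S*x (I(x, S) = (2*x)*S - 5 = 2*S*x - 5 = -5 + 2*S*x)
a(G) = ⅓ (a(G) = 1/(5 - 2) = 1/3 = ⅓)
(213 - 1*465)*(a(5)*I(6, 4)) = (213 - 1*465)*((-5 + 2*4*6)/3) = (213 - 465)*((-5 + 48)/3) = -84*43 = -252*43/3 = -3612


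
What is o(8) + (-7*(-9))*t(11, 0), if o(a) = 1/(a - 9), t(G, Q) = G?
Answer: 692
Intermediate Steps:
o(a) = 1/(-9 + a)
o(8) + (-7*(-9))*t(11, 0) = 1/(-9 + 8) - 7*(-9)*11 = 1/(-1) + 63*11 = -1 + 693 = 692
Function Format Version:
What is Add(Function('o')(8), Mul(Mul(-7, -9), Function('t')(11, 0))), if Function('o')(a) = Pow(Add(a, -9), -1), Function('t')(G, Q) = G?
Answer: 692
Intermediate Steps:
Function('o')(a) = Pow(Add(-9, a), -1)
Add(Function('o')(8), Mul(Mul(-7, -9), Function('t')(11, 0))) = Add(Pow(Add(-9, 8), -1), Mul(Mul(-7, -9), 11)) = Add(Pow(-1, -1), Mul(63, 11)) = Add(-1, 693) = 692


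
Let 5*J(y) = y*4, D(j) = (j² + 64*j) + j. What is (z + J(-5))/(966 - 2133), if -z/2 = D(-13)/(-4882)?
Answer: 3480/949549 ≈ 0.0036649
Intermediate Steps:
D(j) = j² + 65*j
J(y) = 4*y/5 (J(y) = (y*4)/5 = (4*y)/5 = 4*y/5)
z = -676/2441 (z = -2*(-13*(65 - 13))/(-4882) = -2*(-13*52)*(-1)/4882 = -(-1352)*(-1)/4882 = -2*338/2441 = -676/2441 ≈ -0.27694)
(z + J(-5))/(966 - 2133) = (-676/2441 + (⅘)*(-5))/(966 - 2133) = (-676/2441 - 4)/(-1167) = -10440/2441*(-1/1167) = 3480/949549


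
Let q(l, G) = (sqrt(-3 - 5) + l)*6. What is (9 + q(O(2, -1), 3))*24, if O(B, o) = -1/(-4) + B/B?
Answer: 396 + 288*I*sqrt(2) ≈ 396.0 + 407.29*I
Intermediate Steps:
O(B, o) = 5/4 (O(B, o) = -1*(-1/4) + 1 = 1/4 + 1 = 5/4)
q(l, G) = 6*l + 12*I*sqrt(2) (q(l, G) = (sqrt(-8) + l)*6 = (2*I*sqrt(2) + l)*6 = (l + 2*I*sqrt(2))*6 = 6*l + 12*I*sqrt(2))
(9 + q(O(2, -1), 3))*24 = (9 + (6*(5/4) + 12*I*sqrt(2)))*24 = (9 + (15/2 + 12*I*sqrt(2)))*24 = (33/2 + 12*I*sqrt(2))*24 = 396 + 288*I*sqrt(2)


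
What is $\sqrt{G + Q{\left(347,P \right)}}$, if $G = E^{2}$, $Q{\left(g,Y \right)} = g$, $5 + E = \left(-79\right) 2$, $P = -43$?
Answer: $2 \sqrt{6729} \approx 164.06$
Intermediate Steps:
$E = -163$ ($E = -5 - 158 = -163$)
$G = 26569$ ($G = \left(-163\right)^{2} = 26569$)
$\sqrt{G + Q{\left(347,P \right)}} = \sqrt{26569 + 347} = \sqrt{26916} = 2 \sqrt{6729}$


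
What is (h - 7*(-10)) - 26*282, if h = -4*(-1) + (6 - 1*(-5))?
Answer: -7247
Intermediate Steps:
h = 15 (h = 4 + (6 + 5) = 4 + 11 = 15)
(h - 7*(-10)) - 26*282 = (15 - 7*(-10)) - 26*282 = (15 + 70) - 7332 = 85 - 7332 = -7247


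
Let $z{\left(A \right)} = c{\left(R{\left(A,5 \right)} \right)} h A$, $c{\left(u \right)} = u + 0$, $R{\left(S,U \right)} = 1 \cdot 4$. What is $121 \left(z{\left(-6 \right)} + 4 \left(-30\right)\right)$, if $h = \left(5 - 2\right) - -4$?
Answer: $-34848$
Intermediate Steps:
$R{\left(S,U \right)} = 4$
$c{\left(u \right)} = u$
$h = 7$ ($h = \left(5 - 2\right) + 4 = 3 + 4 = 7$)
$z{\left(A \right)} = 28 A$ ($z{\left(A \right)} = 4 \cdot 7 A = 28 A$)
$121 \left(z{\left(-6 \right)} + 4 \left(-30\right)\right) = 121 \left(28 \left(-6\right) + 4 \left(-30\right)\right) = 121 \left(-168 - 120\right) = 121 \left(-288\right) = -34848$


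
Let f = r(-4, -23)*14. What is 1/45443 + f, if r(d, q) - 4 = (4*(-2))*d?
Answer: 22903273/45443 ≈ 504.00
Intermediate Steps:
r(d, q) = 4 - 8*d (r(d, q) = 4 + (4*(-2))*d = 4 - 8*d)
f = 504 (f = (4 - 8*(-4))*14 = (4 + 32)*14 = 36*14 = 504)
1/45443 + f = 1/45443 + 504 = 22903273/45443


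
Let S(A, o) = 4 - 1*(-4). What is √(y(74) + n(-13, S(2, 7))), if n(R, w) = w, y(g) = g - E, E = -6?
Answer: 2*√22 ≈ 9.3808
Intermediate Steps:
S(A, o) = 8 (S(A, o) = 4 + 4 = 8)
y(g) = 6 + g (y(g) = g - 1*(-6) = g + 6 = 6 + g)
√(y(74) + n(-13, S(2, 7))) = √((6 + 74) + 8) = √(80 + 8) = √88 = 2*√22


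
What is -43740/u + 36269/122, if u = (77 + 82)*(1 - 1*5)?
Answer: 2366947/6466 ≈ 366.06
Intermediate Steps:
u = -636 (u = 159*(1 - 5) = 159*(-4) = -636)
-43740/u + 36269/122 = -43740/(-636) + 36269/122 = -43740*(-1/636) + 36269*(1/122) = 3645/53 + 36269/122 = 2366947/6466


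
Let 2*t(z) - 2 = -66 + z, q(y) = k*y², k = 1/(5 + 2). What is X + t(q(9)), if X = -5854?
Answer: -82323/14 ≈ -5880.2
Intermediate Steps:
k = ⅐ (k = 1/7 = ⅐ ≈ 0.14286)
q(y) = y²/7
t(z) = -32 + z/2 (t(z) = 1 + (-66 + z)/2 = 1 + (-33 + z/2) = -32 + z/2)
X + t(q(9)) = -5854 + (-32 + ((⅐)*9²)/2) = -5854 + (-32 + ((⅐)*81)/2) = -5854 + (-32 + (½)*(81/7)) = -5854 + (-32 + 81/14) = -5854 - 367/14 = -82323/14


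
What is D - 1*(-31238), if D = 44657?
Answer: 75895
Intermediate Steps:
D - 1*(-31238) = 44657 - 1*(-31238) = 44657 + 31238 = 75895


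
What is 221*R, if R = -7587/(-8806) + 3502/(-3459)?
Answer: -59737327/1791762 ≈ -33.340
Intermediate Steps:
R = -4595179/30459954 (R = -7587*(-1/8806) + 3502*(-1/3459) = 7587/8806 - 3502/3459 = -4595179/30459954 ≈ -0.15086)
221*R = 221*(-4595179/30459954) = -59737327/1791762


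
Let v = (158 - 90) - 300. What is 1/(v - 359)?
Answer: -1/591 ≈ -0.0016920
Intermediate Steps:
v = -232 (v = 68 - 300 = -232)
1/(v - 359) = 1/(-232 - 359) = 1/(-591) = -1/591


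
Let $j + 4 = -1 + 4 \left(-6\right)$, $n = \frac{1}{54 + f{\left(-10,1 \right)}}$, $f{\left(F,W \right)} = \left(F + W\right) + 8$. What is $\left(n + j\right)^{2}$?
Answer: $\frac{2359296}{2809} \approx 839.91$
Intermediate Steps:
$f{\left(F,W \right)} = 8 + F + W$
$n = \frac{1}{53}$ ($n = \frac{1}{54 + \left(8 - 10 + 1\right)} = \frac{1}{54 - 1} = \frac{1}{53} \approx 0.018868$)
$j = -29$ ($j = -4 + \left(-1 + 4 \left(-6\right)\right) = -4 - 25 = -29$)
$\left(n + j\right)^{2} = \left(\frac{1}{53} - 29\right)^{2} = \left(- \frac{1536}{53}\right)^{2} = \frac{2359296}{2809}$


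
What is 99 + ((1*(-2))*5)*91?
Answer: -811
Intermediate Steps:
99 + ((1*(-2))*5)*91 = 99 - 2*5*91 = 99 - 10*91 = 99 - 910 = -811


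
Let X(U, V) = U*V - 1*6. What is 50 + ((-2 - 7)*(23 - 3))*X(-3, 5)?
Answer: 3830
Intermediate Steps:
X(U, V) = -6 + U*V (X(U, V) = U*V - 6 = -6 + U*V)
50 + ((-2 - 7)*(23 - 3))*X(-3, 5) = 50 + ((-2 - 7)*(23 - 3))*(-6 - 3*5) = 50 + (-9*20)*(-6 - 15) = 50 - 180*(-21) = 50 + 3780 = 3830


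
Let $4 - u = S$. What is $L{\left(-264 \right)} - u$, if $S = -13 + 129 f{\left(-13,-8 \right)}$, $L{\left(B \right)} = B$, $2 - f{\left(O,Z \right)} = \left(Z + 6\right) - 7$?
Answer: $1138$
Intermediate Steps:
$f{\left(O,Z \right)} = 3 - Z$ ($f{\left(O,Z \right)} = 2 - \left(\left(Z + 6\right) - 7\right) = 2 - \left(\left(6 + Z\right) - 7\right) = 2 - \left(-1 + Z\right) = 3 - Z$)
$S = 1406$ ($S = -13 + 129 \left(3 - -8\right) = -13 + 129 \left(3 + 8\right) = -13 + 129 \cdot 11 = -13 + 1419 = 1406$)
$u = -1402$ ($u = 4 - 1406 = -1402$)
$L{\left(-264 \right)} - u = -264 - -1402 = -264 + 1402 = 1138$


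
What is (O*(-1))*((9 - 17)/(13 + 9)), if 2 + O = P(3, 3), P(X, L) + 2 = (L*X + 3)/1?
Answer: 32/11 ≈ 2.9091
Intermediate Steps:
P(X, L) = 1 + L*X (P(X, L) = -2 + (L*X + 3)/1 = -2 + (3 + L*X)*1 = -2 + (3 + L*X) = 1 + L*X)
O = 8 (O = -2 + (1 + 3*3) = -2 + (1 + 9) = -2 + 10 = 8)
(O*(-1))*((9 - 17)/(13 + 9)) = (8*(-1))*((9 - 17)/(13 + 9)) = -(-64)/22 = -8*(-4/11) = 32/11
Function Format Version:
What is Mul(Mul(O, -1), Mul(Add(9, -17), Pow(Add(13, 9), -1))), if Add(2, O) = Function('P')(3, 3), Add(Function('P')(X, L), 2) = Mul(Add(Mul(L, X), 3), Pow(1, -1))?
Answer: Rational(32, 11) ≈ 2.9091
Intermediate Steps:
Function('P')(X, L) = Add(1, Mul(L, X)) (Function('P')(X, L) = Add(-2, Mul(Add(Mul(L, X), 3), Pow(1, -1))) = Add(-2, Mul(Add(3, Mul(L, X)), 1)) = Add(-2, Add(3, Mul(L, X))) = Add(1, Mul(L, X)))
O = 8 (O = Add(-2, Add(1, Mul(3, 3))) = Add(-2, Add(1, 9)) = Add(-2, 10) = 8)
Mul(Mul(O, -1), Mul(Add(9, -17), Pow(Add(13, 9), -1))) = Mul(Mul(8, -1), Mul(Add(9, -17), Pow(Add(13, 9), -1))) = Mul(-8, Mul(-8, Pow(22, -1))) = Mul(-8, Mul(-8, Rational(1, 22))) = Mul(-8, Rational(-4, 11)) = Rational(32, 11)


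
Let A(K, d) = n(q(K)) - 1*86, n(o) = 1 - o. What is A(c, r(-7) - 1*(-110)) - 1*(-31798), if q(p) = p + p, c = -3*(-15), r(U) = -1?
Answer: 31623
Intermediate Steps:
c = 45
q(p) = 2*p
A(K, d) = -85 - 2*K (A(K, d) = (1 - 2*K) - 1*86 = (1 - 2*K) - 86 = -85 - 2*K)
A(c, r(-7) - 1*(-110)) - 1*(-31798) = (-85 - 2*45) - 1*(-31798) = (-85 - 90) + 31798 = -175 + 31798 = 31623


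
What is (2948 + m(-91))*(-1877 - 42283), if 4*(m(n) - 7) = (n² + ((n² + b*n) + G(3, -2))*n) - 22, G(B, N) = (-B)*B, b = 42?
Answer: 4248975840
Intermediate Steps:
G(B, N) = -B²
m(n) = 3/2 + n²/4 + n*(-9 + n² + 42*n)/4 (m(n) = 7 + ((n² + ((n² + 42*n) - 1*3²)*n) - 22)/4 = 7 + ((n² + ((n² + 42*n) - 1*9)*n) - 22)/4 = 7 + ((n² + ((n² + 42*n) - 9)*n) - 22)/4 = 7 + ((n² + (-9 + n² + 42*n)*n) - 22)/4 = 7 + ((n² + n*(-9 + n² + 42*n)) - 22)/4 = 7 + (-22 + n² + n*(-9 + n² + 42*n))/4 = 7 + (-11/2 + n²/4 + n*(-9 + n² + 42*n)/4) = 3/2 + n²/4 + n*(-9 + n² + 42*n)/4)
(2948 + m(-91))*(-1877 - 42283) = (2948 + (3/2 - 9/4*(-91) + (¼)*(-91)³ + (43/4)*(-91)²))*(-1877 - 42283) = (2948 + (3/2 + 819/4 + (¼)*(-753571) + (43/4)*8281))*(-44160) = (2948 + (3/2 + 819/4 - 753571/4 + 356083/4))*(-44160) = (2948 - 396663/4)*(-44160) = -384871/4*(-44160) = 4248975840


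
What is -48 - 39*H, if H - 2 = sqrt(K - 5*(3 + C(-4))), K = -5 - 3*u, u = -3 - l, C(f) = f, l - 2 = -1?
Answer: -126 - 78*sqrt(3) ≈ -261.10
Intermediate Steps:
l = 1 (l = 2 - 1 = 1)
u = -4 (u = -3 - 1*1 = -3 - 1 = -4)
K = 7 (K = -5 - 3*(-4) = -5 + 12 = 7)
H = 2 + 2*sqrt(3) (H = 2 + sqrt(7 - 5*(3 - 4)) = 2 + sqrt(7 - 5*(-1)) = 2 + sqrt(7 + 5) = 2 + sqrt(12) = 2 + 2*sqrt(3) ≈ 5.4641)
-48 - 39*H = -48 - 39*(2 + 2*sqrt(3)) = -48 + (-78 - 78*sqrt(3)) = -126 - 78*sqrt(3)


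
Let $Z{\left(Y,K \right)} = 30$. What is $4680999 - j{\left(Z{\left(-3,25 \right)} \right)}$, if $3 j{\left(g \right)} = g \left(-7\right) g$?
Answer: $4683099$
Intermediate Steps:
$j{\left(g \right)} = - \frac{7 g^{2}}{3}$ ($j{\left(g \right)} = \frac{g \left(-7\right) g}{3} = \frac{- 7 g g}{3} = \frac{\left(-7\right) g^{2}}{3} = - \frac{7 g^{2}}{3}$)
$4680999 - j{\left(Z{\left(-3,25 \right)} \right)} = 4680999 - - \frac{7 \cdot 30^{2}}{3} = 4680999 - \left(- \frac{7}{3}\right) 900 = 4680999 - -2100 = 4680999 + 2100 = 4683099$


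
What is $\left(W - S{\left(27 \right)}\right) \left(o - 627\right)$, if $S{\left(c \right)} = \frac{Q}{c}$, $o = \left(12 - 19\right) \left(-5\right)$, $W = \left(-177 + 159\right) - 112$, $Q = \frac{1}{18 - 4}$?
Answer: $\frac{14545736}{189} \approx 76962.0$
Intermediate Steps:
$Q = \frac{1}{14} \approx 0.071429$
$W = -130$ ($W = -18 - 112 = -130$)
$o = 35$ ($o = \left(-7\right) \left(-5\right) = 35$)
$S{\left(c \right)} = \frac{1}{14 c}$
$\left(W - S{\left(27 \right)}\right) \left(o - 627\right) = \left(-130 - \frac{1}{14 \cdot 27}\right) \left(35 - 627\right) = \left(-130 - \frac{1}{14} \cdot \frac{1}{27}\right) \left(-592\right) = \left(-130 - \frac{1}{378}\right) \left(-592\right) = \left(- \frac{49141}{378}\right) \left(-592\right) = \frac{14545736}{189}$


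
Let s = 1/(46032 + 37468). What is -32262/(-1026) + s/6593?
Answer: 155795886509/4954639500 ≈ 31.444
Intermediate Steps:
s = 1/83500 ≈ 1.1976e-5
-32262/(-1026) + s/6593 = -32262/(-1026) + (1/83500)/6593 = -32262*(-1/1026) + (1/83500)*(1/6593) = 283/9 + 1/550515500 = 155795886509/4954639500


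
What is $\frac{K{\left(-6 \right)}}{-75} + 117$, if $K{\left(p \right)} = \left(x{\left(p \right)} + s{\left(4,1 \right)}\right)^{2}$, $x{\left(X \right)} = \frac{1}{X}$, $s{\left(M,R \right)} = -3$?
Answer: $\frac{315539}{2700} \approx 116.87$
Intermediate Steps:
$K{\left(p \right)} = \left(-3 + \frac{1}{p}\right)^{2}$ ($K{\left(p \right)} = \left(\frac{1}{p} - 3\right)^{2} = \left(-3 + \frac{1}{p}\right)^{2}$)
$\frac{K{\left(-6 \right)}}{-75} + 117 = \frac{\frac{1}{36} \left(-1 + 3 \left(-6\right)\right)^{2}}{-75} + 117 = - \frac{\frac{1}{36} \left(-1 - 18\right)^{2}}{75} + 117 = - \frac{\frac{1}{36} \left(-19\right)^{2}}{75} + 117 = - \frac{\frac{1}{36} \cdot 361}{75} + 117 = \left(- \frac{1}{75}\right) \frac{361}{36} + 117 = - \frac{361}{2700} + 117 = \frac{315539}{2700}$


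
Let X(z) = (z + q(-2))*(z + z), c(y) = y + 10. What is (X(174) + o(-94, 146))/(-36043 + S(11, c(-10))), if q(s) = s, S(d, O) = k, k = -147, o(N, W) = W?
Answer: -30001/18095 ≈ -1.6580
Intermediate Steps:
c(y) = 10 + y
S(d, O) = -147
X(z) = 2*z*(-2 + z) (X(z) = (z - 2)*(z + z) = (-2 + z)*(2*z) = 2*z*(-2 + z))
(X(174) + o(-94, 146))/(-36043 + S(11, c(-10))) = (2*174*(-2 + 174) + 146)/(-36043 - 147) = (2*174*172 + 146)/(-36190) = (59856 + 146)*(-1/36190) = 60002*(-1/36190) = -30001/18095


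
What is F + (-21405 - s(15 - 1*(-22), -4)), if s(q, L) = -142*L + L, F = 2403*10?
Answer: 2061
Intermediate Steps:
F = 24030
s(q, L) = -141*L
F + (-21405 - s(15 - 1*(-22), -4)) = 24030 + (-21405 - (-141)*(-4)) = 24030 + (-21405 - 1*564) = 24030 + (-21405 - 564) = 24030 - 21969 = 2061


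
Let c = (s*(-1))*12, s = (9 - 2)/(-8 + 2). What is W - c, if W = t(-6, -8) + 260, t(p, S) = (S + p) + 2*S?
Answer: 216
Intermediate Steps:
s = -7/6 (s = 7/(-6) = 7*(-⅙) = -7/6 ≈ -1.1667)
t(p, S) = p + 3*S
c = 14 (c = -7/6*(-1)*12 = (7/6)*12 = 14)
W = 230 (W = (-6 + 3*(-8)) + 260 = (-6 - 24) + 260 = -30 + 260 = 230)
W - c = 230 - 1*14 = 230 - 14 = 216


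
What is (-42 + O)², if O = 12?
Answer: 900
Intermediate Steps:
(-42 + O)² = (-42 + 12)² = (-30)² = 900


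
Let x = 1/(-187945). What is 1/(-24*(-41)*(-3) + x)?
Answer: -187945/554813641 ≈ -0.00033875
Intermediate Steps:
x = -1/187945 ≈ -5.3207e-6
1/(-24*(-41)*(-3) + x) = 1/(-24*(-41)*(-3) - 1/187945) = 1/(984*(-3) - 1/187945) = 1/(-2952 - 1/187945) = 1/(-554813641/187945) = -187945/554813641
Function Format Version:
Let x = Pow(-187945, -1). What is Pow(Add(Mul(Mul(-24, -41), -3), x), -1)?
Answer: Rational(-187945, 554813641) ≈ -0.00033875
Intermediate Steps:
x = Rational(-1, 187945) ≈ -5.3207e-6
Pow(Add(Mul(Mul(-24, -41), -3), x), -1) = Pow(Add(Mul(Mul(-24, -41), -3), Rational(-1, 187945)), -1) = Pow(Add(Mul(984, -3), Rational(-1, 187945)), -1) = Pow(Add(-2952, Rational(-1, 187945)), -1) = Pow(Rational(-554813641, 187945), -1) = Rational(-187945, 554813641)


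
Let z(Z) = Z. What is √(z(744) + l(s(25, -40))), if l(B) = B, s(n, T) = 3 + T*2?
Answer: √667 ≈ 25.826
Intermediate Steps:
s(n, T) = 3 + 2*T
√(z(744) + l(s(25, -40))) = √(744 + (3 + 2*(-40))) = √(744 + (3 - 80)) = √(744 - 77) = √667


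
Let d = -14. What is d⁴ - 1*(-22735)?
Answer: 61151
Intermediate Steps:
d⁴ - 1*(-22735) = (-14)⁴ - 1*(-22735) = 38416 + 22735 = 61151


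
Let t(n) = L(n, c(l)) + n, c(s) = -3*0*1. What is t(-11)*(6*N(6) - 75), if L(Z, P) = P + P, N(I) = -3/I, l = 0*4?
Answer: 858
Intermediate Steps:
l = 0
c(s) = 0 (c(s) = 0*1 = 0)
L(Z, P) = 2*P
t(n) = n (t(n) = 2*0 + n = 0 + n = n)
t(-11)*(6*N(6) - 75) = -11*(6*(-3/6) - 75) = -11*(6*(-3*1/6) - 75) = -11*(6*(-1/2) - 75) = -11*(-3 - 75) = -11*(-78) = 858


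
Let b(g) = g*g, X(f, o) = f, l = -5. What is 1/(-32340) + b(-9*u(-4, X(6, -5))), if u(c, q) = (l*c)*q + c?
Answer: 35248530239/32340 ≈ 1.0899e+6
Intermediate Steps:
u(c, q) = c - 5*c*q (u(c, q) = (-5*c)*q + c = -5*c*q + c = c - 5*c*q)
b(g) = g²
1/(-32340) + b(-9*u(-4, X(6, -5))) = 1/(-32340) + (-(-36)*(1 - 5*6))² = -1/32340 + (-(-36)*(1 - 30))² = -1/32340 + (-(-36)*(-29))² = -1/32340 + (-9*116)² = -1/32340 + (-1044)² = -1/32340 + 1089936 = 35248530239/32340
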